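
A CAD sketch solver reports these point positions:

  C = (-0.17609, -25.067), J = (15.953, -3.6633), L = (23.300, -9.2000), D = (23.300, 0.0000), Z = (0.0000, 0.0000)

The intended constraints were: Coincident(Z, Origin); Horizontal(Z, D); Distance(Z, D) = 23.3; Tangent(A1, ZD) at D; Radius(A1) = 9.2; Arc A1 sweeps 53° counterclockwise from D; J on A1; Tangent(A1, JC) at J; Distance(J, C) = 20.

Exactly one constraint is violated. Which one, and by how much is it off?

Distance(J, C) = 20 — off by 6.80.

Z = (0.00, 0.00) ✓; Z.y = 0.00, D.y = 0.00 ✓; |ZD| = 23.30 ✓; ∠(LD, DZ) = 90.00° ✓; |LD| = 9.200 ✓; bearing(L→J) − bearing(L→D) = 53.00° ✓; |LJ| = 9.200 ✓; ∠(LJ, JC) = 90.00° ✓; |JC| = 26.80 ✗.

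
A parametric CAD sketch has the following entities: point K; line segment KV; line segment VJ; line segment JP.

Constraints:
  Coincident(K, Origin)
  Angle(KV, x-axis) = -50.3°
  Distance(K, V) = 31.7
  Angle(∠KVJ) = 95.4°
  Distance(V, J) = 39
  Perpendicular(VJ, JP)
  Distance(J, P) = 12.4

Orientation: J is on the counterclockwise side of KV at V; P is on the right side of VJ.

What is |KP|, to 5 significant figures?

60.787

K is at the origin; KV runs at -50.3° with length 31.7, so V = 31.7·(cos -50.3°, sin -50.3°) = (20.249, -24.390). ∠KVJ = 95.4°, so VJ runs at -50.3° + (180° − 95.4°) = 34.300° from the x-axis; with |VJ| = 39.0, J = V + 39.0·(cos 34.300°, sin 34.300°) = (52.467, -2.4124). VJ is perpendicular to JP; with |JP| = 12.4 on the right of VJ, P = J + 12.4·(0.56353, -0.82610) = (59.454, -12.656). Then |KP| = |P − K| = 60.787.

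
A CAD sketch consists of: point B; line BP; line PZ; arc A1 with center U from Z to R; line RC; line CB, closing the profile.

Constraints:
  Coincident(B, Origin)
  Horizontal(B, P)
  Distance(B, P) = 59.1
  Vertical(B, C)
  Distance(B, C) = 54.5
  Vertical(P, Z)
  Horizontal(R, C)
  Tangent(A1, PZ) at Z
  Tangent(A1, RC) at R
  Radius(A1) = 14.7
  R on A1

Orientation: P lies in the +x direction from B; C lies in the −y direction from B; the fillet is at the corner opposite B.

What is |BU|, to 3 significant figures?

59.6

B is at the origin; B and P share the same y with |BP| = 59.1 and P on the +x side, so P = (59.1, 0.00). B and C share the same x with |BC| = 54.5 and C on the −y side, so C = (0.00, -54.5). The virtual corner opposite B is at (59.1, -54.5). Since A1 is tangent to PZ there, UZ ⟂ PZ and tangency of A1 to RC means the radius UR is perpendicular to RC, with radius 14.7, so the center U sits 14.7 in from both sides at U = (44.4, -39.8). Then |BU| = |U − B| = 59.6.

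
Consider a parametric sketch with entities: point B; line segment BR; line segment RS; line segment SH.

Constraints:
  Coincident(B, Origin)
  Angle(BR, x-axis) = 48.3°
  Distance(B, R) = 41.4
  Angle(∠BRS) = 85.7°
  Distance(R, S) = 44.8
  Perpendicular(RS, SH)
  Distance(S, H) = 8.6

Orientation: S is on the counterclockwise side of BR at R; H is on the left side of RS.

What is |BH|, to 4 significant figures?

52.98

∠BRS = 85.7°, so RS runs at 48.3° + (180° − 85.7°) = 142.6° from the x-axis; with |RS| = 44.8, S = R + 44.8·(cos 142.6°, sin 142.6°) = (-8.049, 58.12). The perpendicularity gives SH at right angles to RS; with |SH| = 8.6 on the left of RS, H = S + 8.6·(-0.6074, -0.7944) = (-13.27, 51.29). Then |BH| = |H − B| = 52.98.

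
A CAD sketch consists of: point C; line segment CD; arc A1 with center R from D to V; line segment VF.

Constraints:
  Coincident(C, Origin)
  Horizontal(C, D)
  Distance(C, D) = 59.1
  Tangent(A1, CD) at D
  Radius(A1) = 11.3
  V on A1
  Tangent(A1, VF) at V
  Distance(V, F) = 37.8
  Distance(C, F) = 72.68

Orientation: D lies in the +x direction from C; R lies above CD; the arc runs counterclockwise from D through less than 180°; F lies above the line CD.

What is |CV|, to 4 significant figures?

71.13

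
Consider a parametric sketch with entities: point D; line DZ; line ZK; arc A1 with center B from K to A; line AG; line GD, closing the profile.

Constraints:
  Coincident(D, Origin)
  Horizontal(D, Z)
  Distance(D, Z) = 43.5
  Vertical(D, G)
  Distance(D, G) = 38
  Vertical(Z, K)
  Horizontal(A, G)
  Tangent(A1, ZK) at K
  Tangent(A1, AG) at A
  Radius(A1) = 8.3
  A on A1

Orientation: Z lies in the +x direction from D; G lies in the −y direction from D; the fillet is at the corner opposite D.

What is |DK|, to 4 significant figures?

52.67

D is at the origin; D and Z share the same y with |DZ| = 43.5 and Z on the +x side, so Z = (43.50, 0.000). D and G share the same x with |DG| = 38.0 and G on the −y side, so G = (0.000, -38.00). The virtual corner opposite D is at (43.50, -38.00). The tangent condition forces BK to be normal to ZK and A1 meets AG tangentially, so BA is at right angles to AG, with radius 8.3, so the center B sits 8.3 in from both sides at B = (35.20, -29.70). That places the tangent points at K = (43.50, -29.70) on ZK and A = (35.20, -38.00) on AG. Then |DK| = |K − D| = 52.67.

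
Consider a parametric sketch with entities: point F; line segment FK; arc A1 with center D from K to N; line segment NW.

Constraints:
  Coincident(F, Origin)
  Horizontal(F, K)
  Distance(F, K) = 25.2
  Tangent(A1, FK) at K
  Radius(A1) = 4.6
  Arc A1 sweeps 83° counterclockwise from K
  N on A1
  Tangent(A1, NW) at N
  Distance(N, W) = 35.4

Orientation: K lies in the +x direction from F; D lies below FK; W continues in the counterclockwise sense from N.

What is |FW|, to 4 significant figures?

42.44

F is at the origin; F and K share the same y with |FK| = 25.2 and K on the +x side, so K = (25.20, 0.000). A1 meets FK tangentially, so DK is at right angles to FK, so D = K + (0, -4.6) = (25.20, -4.600). On A1, K sits at bearing 90° from D; an 83° counterclockwise sweep puts N at bearing 173°, so N = D + 4.6·(cos 173°, sin 173°) = (20.63, -4.039). Since A1 is tangent to NW there, DN ⟂ NW, so NW runs along (−sin 173°, cos 173°); with |NW| = 35.4, W = (16.32, -39.18). Then |FW| = |W − F| = 42.44.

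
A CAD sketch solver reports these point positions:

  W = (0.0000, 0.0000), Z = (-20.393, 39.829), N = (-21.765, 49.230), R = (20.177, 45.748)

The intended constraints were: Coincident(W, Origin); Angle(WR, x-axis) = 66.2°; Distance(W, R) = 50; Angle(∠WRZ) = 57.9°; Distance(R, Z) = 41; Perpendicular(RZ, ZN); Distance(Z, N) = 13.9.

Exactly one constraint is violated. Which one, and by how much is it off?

Distance(Z, N) = 13.9 — off by 4.40.

W = (0.00, 0.00) ✓; WR at 66.20° ✓; |WR| = 50.00 ✓; ∠WRZ = 57.90° ✓; |RZ| = 41.00 ✓; ∠(RZ, ZN) = 90.00° ✓; |ZN| = 9.501 ✗.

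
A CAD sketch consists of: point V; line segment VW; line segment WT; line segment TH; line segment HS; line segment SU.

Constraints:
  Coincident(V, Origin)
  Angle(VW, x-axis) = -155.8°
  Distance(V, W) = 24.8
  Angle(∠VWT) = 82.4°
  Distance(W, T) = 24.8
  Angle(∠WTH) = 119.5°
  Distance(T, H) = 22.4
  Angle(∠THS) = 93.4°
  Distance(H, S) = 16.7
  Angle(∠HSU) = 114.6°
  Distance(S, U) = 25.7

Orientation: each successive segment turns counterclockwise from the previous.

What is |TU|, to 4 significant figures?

28.74

∠THS = 93.4° gives HS at 88.90° from the x-axis; with |HS| = 16.7, S = (13.15, -13.65). ∠HSU = 114.6° gives SU at 154.3° from the x-axis; with |SU| = 25.7, U = (-10.01, -2.503). Then |TU| = |U − T| = 28.74.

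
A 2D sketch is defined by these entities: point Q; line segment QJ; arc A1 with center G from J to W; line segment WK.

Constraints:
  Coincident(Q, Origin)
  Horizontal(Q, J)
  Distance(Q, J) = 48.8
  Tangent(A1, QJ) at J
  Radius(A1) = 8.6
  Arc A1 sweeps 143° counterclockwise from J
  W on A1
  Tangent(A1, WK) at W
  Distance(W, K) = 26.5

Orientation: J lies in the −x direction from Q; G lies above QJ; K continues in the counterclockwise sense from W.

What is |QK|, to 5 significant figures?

72.003

On A1, J sits at bearing -90° from G; a 143° counterclockwise sweep puts W at bearing 53°, so W = G + 8.6·(cos 53°, sin 53°) = (-43.624, 15.468). Since A1 is tangent to WK there, GW ⟂ WK, so WK runs along (−sin 53°, cos 53°); with |WK| = 26.5, K = (-64.788, 31.416). Then |QK| = |K − Q| = 72.003.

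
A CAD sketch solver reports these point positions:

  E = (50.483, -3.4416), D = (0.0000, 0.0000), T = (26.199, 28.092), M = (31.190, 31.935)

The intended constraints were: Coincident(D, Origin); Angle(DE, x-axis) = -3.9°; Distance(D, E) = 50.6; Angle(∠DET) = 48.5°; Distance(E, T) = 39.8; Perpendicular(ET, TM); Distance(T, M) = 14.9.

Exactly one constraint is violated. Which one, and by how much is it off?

Distance(T, M) = 14.9 — off by 8.60.

D = (0.00, 0.00) ✓; DE at -3.900° ✓; |DE| = 50.60 ✓; ∠DET = 48.50° ✓; |ET| = 39.80 ✓; ∠(ET, TM) = 90.00° ✓; |TM| = 6.299 ✗.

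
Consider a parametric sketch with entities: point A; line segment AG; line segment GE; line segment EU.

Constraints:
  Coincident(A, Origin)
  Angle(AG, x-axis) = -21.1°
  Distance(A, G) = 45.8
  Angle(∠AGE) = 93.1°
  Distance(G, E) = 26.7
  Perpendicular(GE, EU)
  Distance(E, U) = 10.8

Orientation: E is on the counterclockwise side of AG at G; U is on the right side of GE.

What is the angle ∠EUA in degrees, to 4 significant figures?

27.30°

A is at the origin; AG runs at -21.1° with length 45.8, so G = 45.8·(cos -21.1°, sin -21.1°) = (42.73, -16.49). ∠AGE = 93.1°, so GE runs at -21.1° + (180° − 93.1°) = 65.80° from the x-axis; with |GE| = 26.7, E = G + 26.7·(cos 65.80°, sin 65.80°) = (53.67, 7.866). The perpendicularity gives EU at right angles to GE; with |EU| = 10.8 on the right of GE, U = E + 10.8·(0.9121, -0.4099) = (63.53, 3.439). Then cos ∠EUA = UE·UA / (|UE||UA|), giving 27.30°.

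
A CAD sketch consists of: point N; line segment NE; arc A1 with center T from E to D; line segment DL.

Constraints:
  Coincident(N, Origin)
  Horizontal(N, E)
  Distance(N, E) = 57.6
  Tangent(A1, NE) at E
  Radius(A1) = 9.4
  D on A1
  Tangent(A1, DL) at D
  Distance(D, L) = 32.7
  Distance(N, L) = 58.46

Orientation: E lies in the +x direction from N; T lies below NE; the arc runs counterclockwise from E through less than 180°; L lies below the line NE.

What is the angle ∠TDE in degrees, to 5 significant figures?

50.003°

N is at the origin; NE is horizontal with |NE| = 57.6 and E on the +x side, so E = (57.600, 0.0000). The tangent condition forces TE to be normal to NE, so T = E + (0, -9.4) = (57.600, -9.4000). Since TD ⟂ DL (tangency), |TL| = √(9.4² + 32.7²) = 34.024 regardless of where D sits on A1. So L lies on both circle(N, 58.46) and circle(T, 34.024); the below-NE intersection is L = (42.662, -39.969). D is the foot of the tangent from L: D = (48.343, -7.7668).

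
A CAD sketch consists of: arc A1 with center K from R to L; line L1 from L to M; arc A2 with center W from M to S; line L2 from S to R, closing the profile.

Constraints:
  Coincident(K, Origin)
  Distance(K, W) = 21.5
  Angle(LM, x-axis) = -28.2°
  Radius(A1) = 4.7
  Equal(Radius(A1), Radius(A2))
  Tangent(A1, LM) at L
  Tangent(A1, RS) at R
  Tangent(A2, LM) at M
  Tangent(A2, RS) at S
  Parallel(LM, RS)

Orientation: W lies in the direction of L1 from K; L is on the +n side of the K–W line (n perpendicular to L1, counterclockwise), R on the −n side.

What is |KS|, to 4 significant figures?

22.01

Tangency of A1 to both parallel lines with radius 4.7 puts L and R at K ± 4.7·n: L = (2.221, 4.142), R = (-2.221, -4.142). Equal radii place M and S the same way about W: M = W + 4.7·n = (21.17, -6.018), S = W − 4.7·n = (16.73, -14.30). Then |KS| = |S − K| = 22.01.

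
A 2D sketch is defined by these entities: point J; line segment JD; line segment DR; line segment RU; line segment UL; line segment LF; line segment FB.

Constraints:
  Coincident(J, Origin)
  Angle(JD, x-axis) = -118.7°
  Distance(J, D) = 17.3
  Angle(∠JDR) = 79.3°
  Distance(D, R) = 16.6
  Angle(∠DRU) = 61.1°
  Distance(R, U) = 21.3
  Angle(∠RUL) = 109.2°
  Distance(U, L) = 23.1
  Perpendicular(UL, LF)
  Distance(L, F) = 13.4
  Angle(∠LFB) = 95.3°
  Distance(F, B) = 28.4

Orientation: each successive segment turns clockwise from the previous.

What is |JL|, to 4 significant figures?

19.80

∠DRU = 61.1° gives RU at 21.70° from the x-axis; with |RU| = 21.3, U = (-1.345, 3.238). ∠RUL = 109.2° gives UL at -49.10° from the x-axis; with |UL| = 23.1, L = (13.78, -14.22). Then |JL| = |L − J| = 19.80.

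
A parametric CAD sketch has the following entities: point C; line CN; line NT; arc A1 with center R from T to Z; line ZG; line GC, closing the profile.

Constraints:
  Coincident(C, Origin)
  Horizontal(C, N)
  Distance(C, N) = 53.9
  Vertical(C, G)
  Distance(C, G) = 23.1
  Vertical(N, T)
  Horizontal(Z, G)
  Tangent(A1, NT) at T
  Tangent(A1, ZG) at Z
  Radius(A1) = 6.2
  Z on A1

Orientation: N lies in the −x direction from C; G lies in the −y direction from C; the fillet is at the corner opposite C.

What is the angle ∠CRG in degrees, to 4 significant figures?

26.91°

C is at the origin; CN is horizontal with |CN| = 53.9 and N on the −x side, so N = (-53.90, 0.000). C and G share the same x with |CG| = 23.1 and G on the −y side, so G = (0.000, -23.10). The virtual corner opposite C is at (-53.90, -23.10). Since A1 is tangent to NT there, RT ⟂ NT and A1 meets ZG tangentially, so RZ is at right angles to ZG, with radius 6.2, so the center R sits 6.2 in from both sides at R = (-47.70, -16.90). Then cos ∠CRG = RC·RG / (|RC||RG|), giving 26.91°.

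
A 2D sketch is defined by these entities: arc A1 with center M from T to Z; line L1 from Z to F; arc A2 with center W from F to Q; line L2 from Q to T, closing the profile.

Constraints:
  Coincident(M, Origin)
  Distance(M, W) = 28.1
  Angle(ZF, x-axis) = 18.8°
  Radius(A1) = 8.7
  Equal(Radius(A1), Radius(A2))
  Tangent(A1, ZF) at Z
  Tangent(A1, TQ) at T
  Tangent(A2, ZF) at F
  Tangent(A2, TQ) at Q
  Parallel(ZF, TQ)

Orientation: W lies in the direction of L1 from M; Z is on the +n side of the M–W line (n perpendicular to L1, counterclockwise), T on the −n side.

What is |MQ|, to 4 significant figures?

29.42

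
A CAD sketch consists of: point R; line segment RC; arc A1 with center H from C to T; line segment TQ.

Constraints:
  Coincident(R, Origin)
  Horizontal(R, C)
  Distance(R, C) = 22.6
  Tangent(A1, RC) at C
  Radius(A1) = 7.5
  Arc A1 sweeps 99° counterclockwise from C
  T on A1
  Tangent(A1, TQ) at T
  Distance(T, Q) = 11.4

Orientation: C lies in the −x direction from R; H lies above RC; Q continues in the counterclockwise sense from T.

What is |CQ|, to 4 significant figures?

20.71

R is at the origin; R and C share the same y with |RC| = 22.6 and C on the −x side, so C = (-22.60, 0.000). Since A1 is tangent to RC there, HC ⟂ RC, so H = C + (0, 7.5) = (-22.60, 7.500). On A1, C sits at bearing -90° from H; a 99° counterclockwise sweep puts T at bearing 9°, so T = H + 7.5·(cos 9°, sin 9°) = (-15.19, 8.673). A1 meets TQ tangentially, so HT is at right angles to TQ, so TQ runs along (−sin 9°, cos 9°); with |TQ| = 11.4, Q = (-16.98, 19.93). Then |CQ| = |Q − C| = 20.71.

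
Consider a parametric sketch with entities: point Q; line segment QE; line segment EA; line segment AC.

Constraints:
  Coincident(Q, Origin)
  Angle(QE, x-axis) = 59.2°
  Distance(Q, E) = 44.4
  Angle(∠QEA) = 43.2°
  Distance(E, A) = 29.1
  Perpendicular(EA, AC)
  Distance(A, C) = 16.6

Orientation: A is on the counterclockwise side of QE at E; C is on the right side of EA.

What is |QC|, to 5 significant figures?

47.107

Q is at the origin; QE runs at 59.2° with length 44.4, so E = 44.4·(cos 59.2°, sin 59.2°) = (22.735, 38.138). ∠QEA = 43.2°, so EA runs at 59.2° + (180° − 43.2°) = 196.00° from the x-axis; with |EA| = 29.1, A = E + 29.1·(cos 196.00°, sin 196.00°) = (-5.2380, 30.117). EA ⟂ AC; with |AC| = 16.6 on the right of EA, C = A + 16.6·(-0.27564, 0.96126) = (-9.8136, 46.074). Then |QC| = |C − Q| = 47.107.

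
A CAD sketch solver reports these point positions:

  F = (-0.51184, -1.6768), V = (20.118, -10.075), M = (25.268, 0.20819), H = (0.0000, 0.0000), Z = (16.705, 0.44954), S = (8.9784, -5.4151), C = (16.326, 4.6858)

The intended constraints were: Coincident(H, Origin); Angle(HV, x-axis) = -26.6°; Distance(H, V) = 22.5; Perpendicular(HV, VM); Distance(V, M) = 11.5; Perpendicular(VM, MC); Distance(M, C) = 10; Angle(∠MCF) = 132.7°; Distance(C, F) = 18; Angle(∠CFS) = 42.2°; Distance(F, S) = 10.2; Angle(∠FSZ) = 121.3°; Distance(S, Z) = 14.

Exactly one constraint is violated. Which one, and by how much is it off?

Distance(S, Z) = 14 — off by 4.30.

H = (0.00, 0.00) ✓; HV at -26.60° ✓; |HV| = 22.50 ✓; ∠(HV, VM) = 90.00° ✓; |VM| = 11.50 ✓; ∠(VM, MC) = 90.00° ✓; |MC| = 10.00 ✓; ∠MCF = 132.7° ✓; |CF| = 18.00 ✓; ∠CFS = 42.20° ✓; |FS| = 10.20 ✓; ∠FSZ = 121.3° ✓; |SZ| = 9.700 ✗.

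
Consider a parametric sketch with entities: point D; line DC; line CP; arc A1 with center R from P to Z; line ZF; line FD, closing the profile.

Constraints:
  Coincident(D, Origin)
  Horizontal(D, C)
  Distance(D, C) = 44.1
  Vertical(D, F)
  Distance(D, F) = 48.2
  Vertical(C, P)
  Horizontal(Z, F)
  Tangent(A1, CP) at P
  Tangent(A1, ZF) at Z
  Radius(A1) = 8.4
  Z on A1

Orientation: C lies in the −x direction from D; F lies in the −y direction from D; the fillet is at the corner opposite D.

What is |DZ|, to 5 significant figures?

59.981

D is at the origin; D and C share the same y with |DC| = 44.1 and C on the −x side, so C = (-44.100, 0.0000). DF is vertical with |DF| = 48.2 and F on the −y side, so F = (0.0000, -48.200). The virtual corner opposite D is at (-44.100, -48.200). The tangent condition forces RP to be normal to CP and the tangent condition forces RZ to be normal to ZF, with radius 8.4, so the center R sits 8.4 in from both sides at R = (-35.700, -39.800). That places the tangent points at P = (-44.100, -39.800) on CP and Z = (-35.700, -48.200) on ZF. Then |DZ| = |Z − D| = 59.981.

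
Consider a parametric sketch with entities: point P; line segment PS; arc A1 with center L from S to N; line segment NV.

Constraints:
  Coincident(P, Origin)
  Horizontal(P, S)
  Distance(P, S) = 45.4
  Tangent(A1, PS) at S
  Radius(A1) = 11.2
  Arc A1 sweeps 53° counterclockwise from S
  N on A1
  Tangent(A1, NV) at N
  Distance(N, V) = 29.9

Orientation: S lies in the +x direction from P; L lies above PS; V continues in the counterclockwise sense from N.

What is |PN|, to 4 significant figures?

54.53

The tangent condition forces LS to be normal to PS, so L = S + (0, 11.2) = (45.40, 11.20). On A1, S sits at bearing -90° from L; a 53° counterclockwise sweep puts N at bearing -37°, so N = L + 11.2·(cos -37°, sin -37°) = (54.34, 4.460). Then |PN| = |N − P| = 54.53.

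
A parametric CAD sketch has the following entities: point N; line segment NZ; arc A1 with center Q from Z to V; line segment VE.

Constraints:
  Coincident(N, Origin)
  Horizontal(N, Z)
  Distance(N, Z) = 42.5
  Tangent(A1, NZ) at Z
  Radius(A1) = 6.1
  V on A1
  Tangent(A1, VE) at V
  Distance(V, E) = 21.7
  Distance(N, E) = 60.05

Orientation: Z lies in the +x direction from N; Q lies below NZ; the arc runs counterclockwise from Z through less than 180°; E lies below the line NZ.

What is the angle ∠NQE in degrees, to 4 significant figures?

130.4°

Checks: |QV| = 6.100 ✓; ∠(QV, VE) = 90.00° ✓; |VE| = 21.70 ✓; |NE| = 60.05 ✓.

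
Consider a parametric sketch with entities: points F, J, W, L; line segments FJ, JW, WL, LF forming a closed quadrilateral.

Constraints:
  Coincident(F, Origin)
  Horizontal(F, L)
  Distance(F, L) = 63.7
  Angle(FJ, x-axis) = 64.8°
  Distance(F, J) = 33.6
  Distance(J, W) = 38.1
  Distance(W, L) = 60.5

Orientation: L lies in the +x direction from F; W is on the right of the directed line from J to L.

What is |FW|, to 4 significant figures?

7.071

F is at the origin; FL is horizontal with |FL| = 63.7 and L in +x, so L = (63.7, 0). FJ runs at 64.8° with |FJ| = 33.6, so J = (14.31, 30.40). W is determined by |JW| = 38.1 and |WL| = 60.5 together: it lies at the intersection of circle(J, 38.1) and circle(L, 60.5). With |JL| = 58.00, the foot of the radical line on JL is 9.960 from J and the perpendicular offset is √(38.1² − 9.960²) = 36.78. Taking the right-of-JL solution: W = (3.512, -6.137).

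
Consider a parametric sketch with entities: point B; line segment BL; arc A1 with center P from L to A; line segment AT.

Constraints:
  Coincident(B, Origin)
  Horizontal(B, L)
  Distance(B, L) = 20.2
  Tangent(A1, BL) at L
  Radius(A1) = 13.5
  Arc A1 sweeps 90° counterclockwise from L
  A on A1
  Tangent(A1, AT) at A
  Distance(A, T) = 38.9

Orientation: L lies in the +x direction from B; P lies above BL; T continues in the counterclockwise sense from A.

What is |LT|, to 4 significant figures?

54.11

On A1, L sits at bearing -90° from P; a 90° counterclockwise sweep puts A at bearing 0°, so A = P + 13.5·(cos 0°, sin 0°) = (33.70, 13.50). A1 meets AT tangentially, so PA is at right angles to AT, so AT runs along (−sin 0°, cos 0°); with |AT| = 38.9, T = (33.70, 52.40). Then |LT| = |T − L| = 54.11.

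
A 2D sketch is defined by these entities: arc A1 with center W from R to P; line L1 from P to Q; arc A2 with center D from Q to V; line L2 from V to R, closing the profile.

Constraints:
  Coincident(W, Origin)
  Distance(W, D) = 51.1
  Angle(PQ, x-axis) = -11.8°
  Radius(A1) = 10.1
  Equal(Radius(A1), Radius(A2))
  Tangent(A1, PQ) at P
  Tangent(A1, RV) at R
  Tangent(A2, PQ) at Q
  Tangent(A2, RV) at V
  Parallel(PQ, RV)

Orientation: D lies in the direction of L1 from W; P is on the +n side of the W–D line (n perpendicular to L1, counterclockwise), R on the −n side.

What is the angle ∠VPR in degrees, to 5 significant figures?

68.431°

The slot axis is L1's direction at -11.8°, so u = (cos -11.8°, sin -11.8°) = (0.97887, -0.20450) and n = (−sin -11.8°, cos -11.8°) = (0.20450, 0.97887). W is at the origin and D lies 51.1 along u from W, so D = 51.1·u = (50.020, -10.450). Tangency of A1 to both parallel lines with radius 10.1 puts P and R at W ± 10.1·n: P = (2.0654, 9.8866), R = (-2.0654, -9.8866). Equal radii place Q and V the same way about D: Q = D + 10.1·n = (52.086, -0.56319), V = D − 10.1·n = (47.955, -20.336). Then cos ∠VPR = PV·PR / (|PV||PR|), giving 68.431°.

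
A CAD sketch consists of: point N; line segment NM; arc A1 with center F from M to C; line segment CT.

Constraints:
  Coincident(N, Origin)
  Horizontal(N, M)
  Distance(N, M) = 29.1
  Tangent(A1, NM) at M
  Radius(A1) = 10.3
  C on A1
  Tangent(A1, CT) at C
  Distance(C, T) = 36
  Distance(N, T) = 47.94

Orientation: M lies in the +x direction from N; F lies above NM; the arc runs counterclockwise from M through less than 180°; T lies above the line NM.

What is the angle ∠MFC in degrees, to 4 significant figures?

126.9°

Checks: N = (0.00, 0.00) ✓; ∠(FM, MN) = 90.00° ✓; |FC| = 10.30 ✓; ∠(FC, CT) = 90.00° ✓; |CT| = 36.00 ✓; |NT| = 47.94 ✓.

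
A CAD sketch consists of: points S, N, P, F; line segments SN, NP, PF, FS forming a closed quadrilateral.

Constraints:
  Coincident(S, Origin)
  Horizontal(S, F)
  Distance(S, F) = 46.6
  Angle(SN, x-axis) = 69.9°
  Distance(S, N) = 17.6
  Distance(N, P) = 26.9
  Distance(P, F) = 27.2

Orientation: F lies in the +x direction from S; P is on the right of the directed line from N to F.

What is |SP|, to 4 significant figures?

21.14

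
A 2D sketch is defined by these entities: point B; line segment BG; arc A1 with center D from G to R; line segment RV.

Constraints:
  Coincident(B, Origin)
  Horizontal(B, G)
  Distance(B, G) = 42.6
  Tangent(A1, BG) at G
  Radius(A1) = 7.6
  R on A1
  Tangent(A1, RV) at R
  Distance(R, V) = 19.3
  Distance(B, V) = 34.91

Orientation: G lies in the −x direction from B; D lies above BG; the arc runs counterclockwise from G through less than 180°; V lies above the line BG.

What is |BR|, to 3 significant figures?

36.0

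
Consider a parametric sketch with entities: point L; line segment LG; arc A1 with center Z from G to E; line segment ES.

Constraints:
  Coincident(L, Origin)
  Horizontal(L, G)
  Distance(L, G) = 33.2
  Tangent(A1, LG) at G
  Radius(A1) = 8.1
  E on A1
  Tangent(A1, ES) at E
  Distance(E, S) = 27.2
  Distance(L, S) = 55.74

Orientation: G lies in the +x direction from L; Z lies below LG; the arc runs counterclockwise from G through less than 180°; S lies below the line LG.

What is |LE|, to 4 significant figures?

29.92

Checks: |ZE| = 8.100 ✓; ∠(ZE, ES) = 90.00° ✓; |ES| = 27.20 ✓; |LS| = 55.74 ✓.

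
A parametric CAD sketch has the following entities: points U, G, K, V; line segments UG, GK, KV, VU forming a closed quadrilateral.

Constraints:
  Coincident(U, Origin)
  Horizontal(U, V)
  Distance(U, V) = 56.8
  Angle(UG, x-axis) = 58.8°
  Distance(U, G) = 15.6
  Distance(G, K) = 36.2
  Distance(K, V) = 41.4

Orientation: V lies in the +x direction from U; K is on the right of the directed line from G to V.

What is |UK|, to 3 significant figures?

29.3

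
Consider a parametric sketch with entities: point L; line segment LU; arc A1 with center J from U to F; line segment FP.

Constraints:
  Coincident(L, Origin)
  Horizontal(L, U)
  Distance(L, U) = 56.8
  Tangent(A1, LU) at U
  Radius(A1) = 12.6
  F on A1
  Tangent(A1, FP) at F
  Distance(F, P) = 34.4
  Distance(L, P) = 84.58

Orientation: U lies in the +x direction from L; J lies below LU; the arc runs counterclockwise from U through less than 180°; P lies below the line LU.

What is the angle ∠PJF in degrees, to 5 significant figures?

69.883°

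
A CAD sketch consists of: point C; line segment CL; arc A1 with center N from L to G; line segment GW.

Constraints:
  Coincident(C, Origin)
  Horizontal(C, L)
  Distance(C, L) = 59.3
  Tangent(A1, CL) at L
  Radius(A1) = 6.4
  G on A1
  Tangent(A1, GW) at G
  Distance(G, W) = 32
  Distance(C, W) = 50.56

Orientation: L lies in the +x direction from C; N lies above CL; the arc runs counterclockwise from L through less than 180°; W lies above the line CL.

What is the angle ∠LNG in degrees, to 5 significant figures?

139.53°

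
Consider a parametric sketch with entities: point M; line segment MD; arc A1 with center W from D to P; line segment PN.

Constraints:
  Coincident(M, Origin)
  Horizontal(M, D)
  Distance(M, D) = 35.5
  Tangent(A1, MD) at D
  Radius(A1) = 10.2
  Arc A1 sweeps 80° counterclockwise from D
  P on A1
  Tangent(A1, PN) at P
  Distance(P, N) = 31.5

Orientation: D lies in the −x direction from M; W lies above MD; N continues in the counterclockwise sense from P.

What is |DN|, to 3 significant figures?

42.4

M is at the origin; MD is horizontal with |MD| = 35.5 and D on the −x side, so D = (-35.5, 0.00). A1 meets MD tangentially, so WD is at right angles to MD, so W = D + (0, 10.2) = (-35.5, 10.2). On A1, D sits at bearing -90° from W; an 80° counterclockwise sweep puts P at bearing -10°, so P = W + 10.2·(cos -10°, sin -10°) = (-25.5, 8.43). A1 meets PN tangentially, so WP is at right angles to PN, so PN runs along (−sin -10°, cos -10°); with |PN| = 31.5, N = (-20.0, 39.5). Then |DN| = |N − D| = 42.4.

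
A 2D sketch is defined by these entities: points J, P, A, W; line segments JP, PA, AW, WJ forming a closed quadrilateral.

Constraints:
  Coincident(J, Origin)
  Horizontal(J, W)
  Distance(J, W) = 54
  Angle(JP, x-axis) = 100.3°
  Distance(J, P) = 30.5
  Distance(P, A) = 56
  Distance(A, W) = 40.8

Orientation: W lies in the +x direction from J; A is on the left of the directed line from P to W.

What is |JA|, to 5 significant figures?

64.027

Checks: JP at 100.3° ✓; |PA| = 56.00 ✓; |AW| = 40.80 ✓.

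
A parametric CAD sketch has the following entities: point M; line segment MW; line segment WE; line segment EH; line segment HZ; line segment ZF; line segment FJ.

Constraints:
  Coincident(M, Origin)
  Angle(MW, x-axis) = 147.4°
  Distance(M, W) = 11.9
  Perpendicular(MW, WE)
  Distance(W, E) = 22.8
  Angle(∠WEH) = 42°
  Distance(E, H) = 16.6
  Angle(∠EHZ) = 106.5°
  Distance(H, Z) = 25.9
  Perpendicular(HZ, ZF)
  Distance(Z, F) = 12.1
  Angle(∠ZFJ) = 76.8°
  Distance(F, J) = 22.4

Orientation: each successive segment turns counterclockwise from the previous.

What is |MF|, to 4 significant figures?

25.21

∠EHZ = 106.5° gives HZ at 88.90° from the x-axis; with |HZ| = 25.9, Z = (-5.808, 17.51). HZ ⟂ ZF, so ZF runs at 178.9°; with |ZF| = 12.1, F = (-17.91, 17.74). Then |MF| = |F − M| = 25.21.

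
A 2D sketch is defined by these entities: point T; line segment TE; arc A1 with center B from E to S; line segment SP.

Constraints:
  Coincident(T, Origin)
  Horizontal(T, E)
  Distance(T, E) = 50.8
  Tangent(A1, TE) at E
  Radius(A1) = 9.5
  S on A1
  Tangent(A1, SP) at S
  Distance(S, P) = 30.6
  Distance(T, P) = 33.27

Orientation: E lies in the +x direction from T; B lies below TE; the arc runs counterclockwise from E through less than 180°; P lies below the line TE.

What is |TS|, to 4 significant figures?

44.15

T is at the origin; TE is horizontal with |TE| = 50.8 and E on the +x side, so E = (50.80, 0.000). Since A1 is tangent to TE there, BE ⟂ TE, so B = E + (0, -9.5) = (50.80, -9.500). Since BS ⟂ SP (tangency), |BP| = √(9.5² + 30.6²) = 32.04 regardless of where S sits on A1. So P lies on both circle(T, 33.27) and circle(B, 32.04); the below-TE intersection is P = (22.49, -24.51). S is the foot of the tangent from P: S = (44.06, -2.805).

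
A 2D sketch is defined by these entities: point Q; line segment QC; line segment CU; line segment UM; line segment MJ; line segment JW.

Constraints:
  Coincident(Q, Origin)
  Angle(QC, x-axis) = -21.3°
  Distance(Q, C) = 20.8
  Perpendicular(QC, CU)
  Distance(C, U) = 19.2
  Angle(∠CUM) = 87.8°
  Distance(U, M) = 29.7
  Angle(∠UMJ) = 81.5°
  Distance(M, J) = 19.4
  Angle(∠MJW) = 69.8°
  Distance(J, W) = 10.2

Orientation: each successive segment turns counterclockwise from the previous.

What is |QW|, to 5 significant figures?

5.4791

Q is at the origin; QC runs at -21.3° with length 20.8, so C = (19.379, -7.5556). The perpendicularity gives CU at right angles to QC, so CU runs at 68.700°; with |CU| = 19.2, U = (26.354, 10.333). ∠CUM = 87.8° gives UM at 160.90° from the x-axis; with |UM| = 29.7, M = (-1.7114, 20.051). ∠UMJ = 81.5° gives MJ at -100.60° from the x-axis; with |MJ| = 19.4, J = (-5.2800, 0.98227). ∠MJW = 69.8° gives JW at 9.6000° from the x-axis; with |JW| = 10.2, W = (4.7771, 2.6833). Then |QW| = |W − Q| = 5.4791.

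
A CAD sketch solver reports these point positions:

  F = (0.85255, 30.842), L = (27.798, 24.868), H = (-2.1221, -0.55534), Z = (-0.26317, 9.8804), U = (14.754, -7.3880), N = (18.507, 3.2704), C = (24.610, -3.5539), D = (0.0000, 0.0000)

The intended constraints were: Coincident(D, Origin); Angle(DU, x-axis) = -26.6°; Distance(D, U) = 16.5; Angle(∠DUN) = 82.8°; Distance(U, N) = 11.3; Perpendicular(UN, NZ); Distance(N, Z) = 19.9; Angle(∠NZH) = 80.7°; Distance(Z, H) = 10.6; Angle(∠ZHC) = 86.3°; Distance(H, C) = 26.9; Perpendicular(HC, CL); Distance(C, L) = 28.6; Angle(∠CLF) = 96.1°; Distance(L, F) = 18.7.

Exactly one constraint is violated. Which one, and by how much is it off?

Distance(L, F) = 18.7 — off by 8.90.

D = (0.00, 0.00) ✓; DU at -26.60° ✓; |DU| = 16.50 ✓; ∠DUN = 82.80° ✓; |UN| = 11.30 ✓; ∠(UN, NZ) = 90.00° ✓; |NZ| = 19.90 ✓; ∠NZH = 80.70° ✓; |ZH| = 10.60 ✓; ∠ZHC = 86.30° ✓; |HC| = 26.90 ✓; ∠(HC, CL) = 90.00° ✓; |CL| = 28.60 ✓; ∠CLF = 96.10° ✓; |LF| = 27.60 ✗.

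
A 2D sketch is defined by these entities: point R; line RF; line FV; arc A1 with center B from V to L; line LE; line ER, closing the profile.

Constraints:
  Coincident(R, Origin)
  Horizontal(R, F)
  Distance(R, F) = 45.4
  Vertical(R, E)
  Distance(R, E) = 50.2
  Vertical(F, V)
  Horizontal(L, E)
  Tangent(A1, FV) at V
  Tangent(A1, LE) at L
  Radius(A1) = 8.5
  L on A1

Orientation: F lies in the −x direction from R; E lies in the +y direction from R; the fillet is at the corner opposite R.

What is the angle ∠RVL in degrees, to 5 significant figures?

87.568°

R is at the origin; R and F share the same y with |RF| = 45.4 and F on the −x side, so F = (-45.400, 0.0000). R and E share the same x with |RE| = 50.2 and E on the +y side, so E = (0.0000, 50.200). The virtual corner opposite R is at (-45.400, 50.200). Tangency of A1 to FV means the radius BV is perpendicular to FV and the tangent condition forces BL to be normal to LE, with radius 8.5, so the center B sits 8.5 in from both sides at B = (-36.900, 41.700). That places the tangent points at V = (-45.400, 41.700) on FV and L = (-36.900, 50.200) on LE. Then cos ∠RVL = VR·VL / (|VR||VL|), giving 87.568°.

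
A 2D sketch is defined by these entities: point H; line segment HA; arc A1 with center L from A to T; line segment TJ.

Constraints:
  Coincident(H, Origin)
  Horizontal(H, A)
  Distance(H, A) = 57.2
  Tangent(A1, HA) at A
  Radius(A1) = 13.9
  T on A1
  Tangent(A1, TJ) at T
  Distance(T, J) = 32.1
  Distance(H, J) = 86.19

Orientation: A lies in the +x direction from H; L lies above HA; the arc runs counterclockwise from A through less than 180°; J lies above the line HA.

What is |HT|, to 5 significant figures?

72.194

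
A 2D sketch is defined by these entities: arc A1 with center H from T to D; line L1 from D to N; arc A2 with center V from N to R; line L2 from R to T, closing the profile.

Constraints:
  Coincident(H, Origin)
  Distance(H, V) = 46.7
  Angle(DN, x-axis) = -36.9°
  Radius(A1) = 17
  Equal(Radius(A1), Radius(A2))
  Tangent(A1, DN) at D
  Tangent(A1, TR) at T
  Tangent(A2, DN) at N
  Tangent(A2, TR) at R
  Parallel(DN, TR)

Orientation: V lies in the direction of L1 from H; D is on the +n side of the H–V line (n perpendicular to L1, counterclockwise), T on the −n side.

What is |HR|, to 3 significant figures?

49.7

Tangency of A1 to both parallel lines with radius 17.0 puts D and T at H ± 17.0·n: D = (10.2, 13.6), T = (-10.2, -13.6). Equal radii place N and R the same way about V: N = V + 17.0·n = (47.6, -14.4), R = V − 17.0·n = (27.1, -41.6). Then |HR| = |R − H| = 49.7.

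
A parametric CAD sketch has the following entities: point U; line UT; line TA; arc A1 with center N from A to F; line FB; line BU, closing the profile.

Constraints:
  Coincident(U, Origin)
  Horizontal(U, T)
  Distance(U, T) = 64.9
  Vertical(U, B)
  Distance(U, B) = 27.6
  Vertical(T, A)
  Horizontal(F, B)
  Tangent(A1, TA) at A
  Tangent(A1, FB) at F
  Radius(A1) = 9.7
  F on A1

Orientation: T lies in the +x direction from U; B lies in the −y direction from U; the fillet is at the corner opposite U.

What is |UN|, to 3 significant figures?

58.0

U is at the origin; U and T share the same y with |UT| = 64.9 and T on the +x side, so T = (64.9, 0.00). U and B share the same x with |UB| = 27.6 and B on the −y side, so B = (0.00, -27.6). The virtual corner opposite U is at (64.9, -27.6). Tangency of A1 to TA means the radius NA is perpendicular to TA and tangency of A1 to FB means the radius NF is perpendicular to FB, with radius 9.7, so the center N sits 9.7 in from both sides at N = (55.2, -17.9). Then |UN| = |N − U| = 58.0.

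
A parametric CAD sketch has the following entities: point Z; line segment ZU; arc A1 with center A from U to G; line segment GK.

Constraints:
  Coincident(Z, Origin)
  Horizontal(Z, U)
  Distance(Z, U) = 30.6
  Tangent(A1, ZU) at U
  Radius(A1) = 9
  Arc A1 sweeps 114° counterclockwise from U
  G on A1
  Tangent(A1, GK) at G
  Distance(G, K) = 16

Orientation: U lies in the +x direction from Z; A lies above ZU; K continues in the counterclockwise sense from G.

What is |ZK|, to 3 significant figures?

42.3

On A1, U sits at bearing -90° from A; a 114° counterclockwise sweep puts G at bearing 24°, so G = A + 9.0·(cos 24°, sin 24°) = (38.8, 12.7). A1 meets GK tangentially, so AG is at right angles to GK, so GK runs along (−sin 24°, cos 24°); with |GK| = 16.0, K = (32.3, 27.3). Then |ZK| = |K − Z| = 42.3.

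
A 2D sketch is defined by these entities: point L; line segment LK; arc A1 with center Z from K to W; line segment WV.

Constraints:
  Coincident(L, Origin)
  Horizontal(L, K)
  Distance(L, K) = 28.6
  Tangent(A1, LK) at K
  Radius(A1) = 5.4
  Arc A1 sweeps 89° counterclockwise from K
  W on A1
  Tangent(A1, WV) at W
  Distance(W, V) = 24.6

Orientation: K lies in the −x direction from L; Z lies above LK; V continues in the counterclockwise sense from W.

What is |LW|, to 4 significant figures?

23.80

L is at the origin; L and K share the same y with |LK| = 28.6 and K on the −x side, so K = (-28.60, 0.000). Since A1 is tangent to LK there, ZK ⟂ LK, so Z = K + (0, 5.4) = (-28.60, 5.400). On A1, K sits at bearing -90° from Z; an 89° counterclockwise sweep puts W at bearing -1°, so W = Z + 5.4·(cos -1°, sin -1°) = (-23.20, 5.306). Then |LW| = |W − L| = 23.80.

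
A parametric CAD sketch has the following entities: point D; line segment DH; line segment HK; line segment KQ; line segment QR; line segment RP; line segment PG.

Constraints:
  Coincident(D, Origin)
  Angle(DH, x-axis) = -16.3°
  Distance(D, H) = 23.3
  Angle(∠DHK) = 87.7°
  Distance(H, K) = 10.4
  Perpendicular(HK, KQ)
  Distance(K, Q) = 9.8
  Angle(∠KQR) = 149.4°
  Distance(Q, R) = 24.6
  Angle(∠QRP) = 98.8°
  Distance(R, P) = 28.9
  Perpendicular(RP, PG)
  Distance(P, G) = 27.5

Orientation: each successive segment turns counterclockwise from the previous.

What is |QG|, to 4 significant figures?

32.82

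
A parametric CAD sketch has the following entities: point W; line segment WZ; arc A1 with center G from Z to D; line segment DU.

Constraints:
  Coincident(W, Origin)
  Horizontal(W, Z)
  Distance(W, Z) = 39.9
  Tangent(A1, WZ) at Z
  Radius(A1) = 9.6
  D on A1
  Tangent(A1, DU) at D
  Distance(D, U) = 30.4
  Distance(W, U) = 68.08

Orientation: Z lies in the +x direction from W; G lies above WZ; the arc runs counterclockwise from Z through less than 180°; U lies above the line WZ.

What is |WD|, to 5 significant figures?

49.575

Checks: |WZ| = 39.90 ✓; |GD| = 9.600 ✓; ∠(GD, DU) = 90.00° ✓; |DU| = 30.40 ✓; |WU| = 68.08 ✓.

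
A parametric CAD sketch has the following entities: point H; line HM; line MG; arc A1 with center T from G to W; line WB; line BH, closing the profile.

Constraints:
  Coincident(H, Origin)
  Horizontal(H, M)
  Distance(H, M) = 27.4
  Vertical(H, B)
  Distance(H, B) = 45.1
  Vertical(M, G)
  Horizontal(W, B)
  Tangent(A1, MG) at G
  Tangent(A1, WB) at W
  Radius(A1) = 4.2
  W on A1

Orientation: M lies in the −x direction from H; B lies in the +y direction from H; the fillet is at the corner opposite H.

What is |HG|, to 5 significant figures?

49.230

The virtual corner opposite H is at (-27.400, 45.100). The tangent condition forces TG to be normal to MG and tangency of A1 to WB means the radius TW is perpendicular to WB, with radius 4.2, so the center T sits 4.2 in from both sides at T = (-23.200, 40.900). That places the tangent points at G = (-27.400, 40.900) on MG and W = (-23.200, 45.100) on WB. Then |HG| = |G − H| = 49.230.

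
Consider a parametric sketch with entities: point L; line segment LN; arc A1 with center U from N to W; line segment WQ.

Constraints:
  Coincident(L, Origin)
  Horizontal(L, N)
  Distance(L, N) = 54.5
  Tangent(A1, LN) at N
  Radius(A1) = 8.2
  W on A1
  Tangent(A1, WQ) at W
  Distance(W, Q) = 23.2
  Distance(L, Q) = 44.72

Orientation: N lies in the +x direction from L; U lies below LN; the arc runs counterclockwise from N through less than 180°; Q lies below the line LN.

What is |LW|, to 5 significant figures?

47.373

Checks: |UW| = 8.200 ✓; ∠(UW, WQ) = 90.00° ✓; |WQ| = 23.20 ✓; |LQ| = 44.72 ✓.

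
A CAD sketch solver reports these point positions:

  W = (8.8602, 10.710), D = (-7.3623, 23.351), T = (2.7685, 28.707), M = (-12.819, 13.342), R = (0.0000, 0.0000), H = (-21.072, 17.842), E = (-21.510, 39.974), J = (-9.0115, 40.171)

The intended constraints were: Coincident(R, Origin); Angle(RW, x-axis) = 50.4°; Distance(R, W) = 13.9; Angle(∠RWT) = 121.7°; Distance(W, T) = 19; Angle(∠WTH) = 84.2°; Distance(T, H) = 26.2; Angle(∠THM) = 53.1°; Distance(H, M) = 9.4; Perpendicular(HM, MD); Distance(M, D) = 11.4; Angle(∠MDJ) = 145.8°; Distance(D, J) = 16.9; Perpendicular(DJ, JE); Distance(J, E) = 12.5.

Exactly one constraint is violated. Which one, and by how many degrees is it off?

Perpendicular(DJ, JE) — off by 4.70°.

R = (0.00, 0.00) ✓; RW at 50.40° ✓; |RW| = 13.90 ✓; ∠RWT = 121.7° ✓; |WT| = 19.00 ✓; ∠WTH = 84.20° ✓; |TH| = 26.20 ✓; ∠THM = 53.10° ✓; |HM| = 9.400 ✓; ∠(HM, MD) = 90.00° ✓; |MD| = 11.40 ✓; ∠MDJ = 145.8° ✓; |DJ| = 16.90 ✓; ∠(DJ, JE) = 85.30° ✗; |JE| = 12.50 ✓.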